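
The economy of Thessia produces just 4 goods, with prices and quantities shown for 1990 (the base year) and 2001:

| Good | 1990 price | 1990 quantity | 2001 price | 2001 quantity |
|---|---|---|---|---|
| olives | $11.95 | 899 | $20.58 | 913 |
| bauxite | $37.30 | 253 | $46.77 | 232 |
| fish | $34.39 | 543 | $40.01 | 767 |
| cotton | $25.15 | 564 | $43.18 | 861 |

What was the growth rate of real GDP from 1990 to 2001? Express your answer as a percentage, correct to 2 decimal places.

Real GDP 1990 = Nominal GDP 1990 = 11.95·899 + 37.30·253 + 34.39·543 + 25.15·564 = 53038.32.
Real GDP 2001 (at 1990 prices) = 11.95·913 + 37.30·232 + 34.39·767 + 25.15·861 = 67595.23.
Real growth = 67595.23/53038.32 − 1 = 0.2745.

27.45%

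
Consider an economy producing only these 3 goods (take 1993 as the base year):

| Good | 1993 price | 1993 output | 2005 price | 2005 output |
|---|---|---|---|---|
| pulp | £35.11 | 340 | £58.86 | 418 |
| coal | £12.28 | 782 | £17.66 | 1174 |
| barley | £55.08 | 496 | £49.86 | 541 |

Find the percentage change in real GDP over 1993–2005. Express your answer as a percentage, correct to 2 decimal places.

20.53%

Real GDP 1993 = Nominal GDP 1993 = 35.11·340 + 12.28·782 + 55.08·496 = 48860.04.
Real GDP 2005 (at 1993 prices) = 35.11·418 + 12.28·1174 + 55.08·541 = 58890.98.
Real growth = 58890.98/48860.04 − 1 = 0.2053.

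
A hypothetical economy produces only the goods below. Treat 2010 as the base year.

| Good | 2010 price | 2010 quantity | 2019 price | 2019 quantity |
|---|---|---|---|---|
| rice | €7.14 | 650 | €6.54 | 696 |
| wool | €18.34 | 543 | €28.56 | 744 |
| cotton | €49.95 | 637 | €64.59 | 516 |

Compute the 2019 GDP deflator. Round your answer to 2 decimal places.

Nominal GDP 2019 = 6.54·696 + 28.56·744 + 64.59·516 = 59128.92.
Real GDP 2019 (at 2010 prices) = 7.14·696 + 18.34·744 + 49.95·516 = 44388.60.
Deflator = Nominal/Real × 100 = 59128.92/44388.60 × 100 = 133.207.

133.21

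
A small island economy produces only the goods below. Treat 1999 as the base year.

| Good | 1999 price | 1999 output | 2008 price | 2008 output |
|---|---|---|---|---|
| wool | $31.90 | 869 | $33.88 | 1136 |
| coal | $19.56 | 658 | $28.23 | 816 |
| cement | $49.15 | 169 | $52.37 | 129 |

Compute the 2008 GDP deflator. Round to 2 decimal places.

116.64

Nominal GDP 2008 = 33.88·1136 + 28.23·816 + 52.37·129 = 68279.09.
Real GDP 2008 (at 1999 prices) = 31.90·1136 + 19.56·816 + 49.15·129 = 58539.71.
Deflator = Nominal/Real × 100 = 68279.09/58539.71 × 100 = 116.637.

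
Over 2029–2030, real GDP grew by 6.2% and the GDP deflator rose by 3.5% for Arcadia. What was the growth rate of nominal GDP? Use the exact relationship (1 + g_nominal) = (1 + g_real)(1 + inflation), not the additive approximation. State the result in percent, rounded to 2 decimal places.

9.92%

(1 + g_nom) = (1 + g_real)(1 + π) = 1.0620 × 1.0350 = 1.09917.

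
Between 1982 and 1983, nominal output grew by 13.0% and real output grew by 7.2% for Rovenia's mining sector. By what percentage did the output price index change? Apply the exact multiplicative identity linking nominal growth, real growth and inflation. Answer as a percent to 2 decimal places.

5.41%

(1 + g_nom) = (1 + g_real)(1 + π), so π = 1.1300 / 1.0720 − 1 = 0.05410.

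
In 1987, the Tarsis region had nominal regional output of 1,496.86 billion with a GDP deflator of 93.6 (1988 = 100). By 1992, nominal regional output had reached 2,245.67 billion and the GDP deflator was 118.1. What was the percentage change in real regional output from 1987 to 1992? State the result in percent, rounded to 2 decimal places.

18.90%

Deflate each year: 1987 → 1496.86/0.936 = 1599.21; 1992 → 2245.67/1.181 = 1901.50.
So real regional output changed by 1901.50/1599.21 − 1 = 0.1890, i.e. 18.90%.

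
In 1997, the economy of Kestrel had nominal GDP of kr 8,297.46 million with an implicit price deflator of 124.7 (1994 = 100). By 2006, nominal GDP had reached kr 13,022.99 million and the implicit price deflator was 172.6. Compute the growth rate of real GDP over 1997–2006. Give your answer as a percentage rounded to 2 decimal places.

Deflate each year: 1997 → 8297.46/1.247 = 6653.94; 2006 → 13022.99/1.726 = 7545.19.
So real GDP changed by 7545.19/6653.94 − 1 = 0.1339, i.e. 13.39%.

13.39%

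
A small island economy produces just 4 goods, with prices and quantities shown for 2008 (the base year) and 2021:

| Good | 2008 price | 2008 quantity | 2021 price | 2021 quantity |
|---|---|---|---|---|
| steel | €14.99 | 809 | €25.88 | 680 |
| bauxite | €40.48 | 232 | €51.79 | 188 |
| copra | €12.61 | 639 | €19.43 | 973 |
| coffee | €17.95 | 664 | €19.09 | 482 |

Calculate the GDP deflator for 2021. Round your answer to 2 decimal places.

143.17

Nominal GDP 2021 = 25.88·680 + 51.79·188 + 19.43·973 + 19.09·482 = 55441.69.
Real GDP 2021 (at 2008 prices) = 14.99·680 + 40.48·188 + 12.61·973 + 17.95·482 = 38724.87.
Deflator = Nominal/Real × 100 = 55441.69/38724.87 × 100 = 143.168.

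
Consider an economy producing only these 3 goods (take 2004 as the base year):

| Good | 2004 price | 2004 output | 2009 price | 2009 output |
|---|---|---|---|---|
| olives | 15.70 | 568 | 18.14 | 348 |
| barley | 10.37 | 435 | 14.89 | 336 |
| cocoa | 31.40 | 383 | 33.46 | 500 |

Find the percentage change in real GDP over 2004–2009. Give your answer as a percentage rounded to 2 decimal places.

Real GDP 2004 = Nominal GDP 2004 = 15.70·568 + 10.37·435 + 31.40·383 = 25454.75.
Real GDP 2009 (at 2004 prices) = 15.70·348 + 10.37·336 + 31.40·500 = 24647.92.
Real growth = 24647.92/25454.75 − 1 = -0.0317.

-3.17%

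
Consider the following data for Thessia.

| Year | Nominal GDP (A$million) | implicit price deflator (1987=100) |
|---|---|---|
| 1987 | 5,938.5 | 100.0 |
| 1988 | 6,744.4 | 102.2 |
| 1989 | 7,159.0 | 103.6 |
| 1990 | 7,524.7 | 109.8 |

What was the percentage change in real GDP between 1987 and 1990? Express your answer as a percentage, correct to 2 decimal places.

15.40%

Real GDP 1987 = 5938.5/1.000 = 5938.50.
Real GDP 1990 = 7524.7/1.098 = 6853.10.
Change = 6853.10/5938.50 − 1 = 0.1540.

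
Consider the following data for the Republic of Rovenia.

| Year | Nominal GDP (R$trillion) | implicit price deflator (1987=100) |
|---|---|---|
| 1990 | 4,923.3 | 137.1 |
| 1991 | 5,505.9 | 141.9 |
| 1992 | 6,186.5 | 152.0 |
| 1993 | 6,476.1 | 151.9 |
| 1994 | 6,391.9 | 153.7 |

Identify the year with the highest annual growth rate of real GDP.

1991

1991: real = 5505.9/1.419 = 3880.13; growth vs 1990 (3591.03) = 8.05%.
1992: real = 6186.5/1.520 = 4070.07; growth vs 1991 (3880.13) = 4.90%.
1993: real = 6476.1/1.519 = 4263.40; growth vs 1992 (4070.07) = 4.75%.
1994: real = 6391.9/1.537 = 4158.69; growth vs 1993 (4263.40) = -2.46%.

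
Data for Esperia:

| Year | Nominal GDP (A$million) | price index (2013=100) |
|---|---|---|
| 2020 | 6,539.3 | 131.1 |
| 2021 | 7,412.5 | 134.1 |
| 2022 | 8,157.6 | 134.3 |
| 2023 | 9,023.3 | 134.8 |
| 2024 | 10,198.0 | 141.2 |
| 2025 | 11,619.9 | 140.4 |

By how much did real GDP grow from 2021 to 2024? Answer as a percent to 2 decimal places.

Real GDP 2021 = 7412.5/1.341 = 5527.59.
Real GDP 2024 = 10198.0/1.412 = 7222.38.
Change = 7222.38/5527.59 − 1 = 0.3066.

30.66%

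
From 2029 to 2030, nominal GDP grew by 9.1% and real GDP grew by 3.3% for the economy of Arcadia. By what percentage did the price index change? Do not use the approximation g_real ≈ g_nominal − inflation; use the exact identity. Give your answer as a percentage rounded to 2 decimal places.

5.61%

(1 + g_nom) = (1 + g_real)(1 + π), so π = 1.0910 / 1.0330 − 1 = 0.05615.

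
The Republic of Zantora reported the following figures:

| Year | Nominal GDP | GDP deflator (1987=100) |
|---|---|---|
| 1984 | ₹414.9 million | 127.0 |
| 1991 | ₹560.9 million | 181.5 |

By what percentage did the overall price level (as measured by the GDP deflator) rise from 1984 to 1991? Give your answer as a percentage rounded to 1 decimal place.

42.9%

Price-level change = 181.5 / 127.0 − 1 = 0.4291.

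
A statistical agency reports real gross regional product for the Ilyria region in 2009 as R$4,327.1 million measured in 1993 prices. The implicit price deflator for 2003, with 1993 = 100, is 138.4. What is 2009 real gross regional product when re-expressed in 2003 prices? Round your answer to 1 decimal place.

R$5,988.7 million

Real gross regional product in 2003 prices = Real gross regional product in 1993 prices × (P_2003/P_1993) = 4327.1 × 1.384 = 5988.71.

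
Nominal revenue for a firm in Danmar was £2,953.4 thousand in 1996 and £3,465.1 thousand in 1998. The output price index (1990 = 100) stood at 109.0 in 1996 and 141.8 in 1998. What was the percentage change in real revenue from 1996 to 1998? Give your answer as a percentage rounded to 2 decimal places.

-9.81%

Deflate each year: 1996 → 2953.4/1.090 = 2709.54; 1998 → 3465.1/1.418 = 2443.65.
So real revenue changed by 2443.65/2709.54 − 1 = -0.0981, i.e. -9.81%.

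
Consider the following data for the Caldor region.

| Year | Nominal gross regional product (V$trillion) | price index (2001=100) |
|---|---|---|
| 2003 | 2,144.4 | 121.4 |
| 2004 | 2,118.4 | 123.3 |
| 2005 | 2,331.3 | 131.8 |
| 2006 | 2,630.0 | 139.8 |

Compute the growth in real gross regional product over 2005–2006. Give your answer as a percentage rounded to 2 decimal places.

Real gross regional product 2005 = 2331.3/1.318 = 1768.82.
Real gross regional product 2006 = 2630.0/1.398 = 1881.26.
Change = 1881.26/1768.82 − 1 = 0.0636.

6.36%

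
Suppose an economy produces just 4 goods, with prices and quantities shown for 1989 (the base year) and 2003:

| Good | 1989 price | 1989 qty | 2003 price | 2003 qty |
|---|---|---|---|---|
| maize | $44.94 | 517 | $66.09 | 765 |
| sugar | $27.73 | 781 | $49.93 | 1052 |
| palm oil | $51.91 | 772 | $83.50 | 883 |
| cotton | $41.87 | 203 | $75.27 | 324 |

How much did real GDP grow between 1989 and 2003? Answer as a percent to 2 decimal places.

31.55%

Real GDP 1989 = Nominal GDP 1989 = 44.94·517 + 27.73·781 + 51.91·772 + 41.87·203 = 93465.24.
Real GDP 2003 (at 1989 prices) = 44.94·765 + 27.73·1052 + 51.91·883 + 41.87·324 = 122953.47.
Real growth = 122953.47/93465.24 − 1 = 0.3155.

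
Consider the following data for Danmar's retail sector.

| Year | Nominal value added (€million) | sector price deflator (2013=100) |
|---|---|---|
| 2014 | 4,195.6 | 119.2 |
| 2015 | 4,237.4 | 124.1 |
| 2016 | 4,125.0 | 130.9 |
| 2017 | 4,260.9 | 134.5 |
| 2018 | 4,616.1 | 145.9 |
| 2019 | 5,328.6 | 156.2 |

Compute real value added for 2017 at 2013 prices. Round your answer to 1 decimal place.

Real value added 2017 = 4260.9 / 1.345 = 3167.96.

€3,168.0 million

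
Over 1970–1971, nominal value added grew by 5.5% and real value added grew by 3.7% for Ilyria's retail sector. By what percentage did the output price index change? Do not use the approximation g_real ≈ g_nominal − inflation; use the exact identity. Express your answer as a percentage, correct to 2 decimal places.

1.74%

(1 + g_nom) = (1 + g_real)(1 + π), so π = 1.0550 / 1.0370 − 1 = 0.01736.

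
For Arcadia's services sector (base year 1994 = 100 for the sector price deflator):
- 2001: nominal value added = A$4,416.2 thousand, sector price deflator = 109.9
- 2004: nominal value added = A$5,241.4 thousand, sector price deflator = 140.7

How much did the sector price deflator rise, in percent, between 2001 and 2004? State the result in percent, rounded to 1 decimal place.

Price-level change = 140.7 / 109.9 − 1 = 0.2803.

28.0%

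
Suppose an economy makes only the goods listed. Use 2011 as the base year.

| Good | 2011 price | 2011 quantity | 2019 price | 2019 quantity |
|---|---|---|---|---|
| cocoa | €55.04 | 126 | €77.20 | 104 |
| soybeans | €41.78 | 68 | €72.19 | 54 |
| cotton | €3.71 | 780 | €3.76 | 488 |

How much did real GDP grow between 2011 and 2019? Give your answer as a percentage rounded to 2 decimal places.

Real GDP 2011 = Nominal GDP 2011 = 55.04·126 + 41.78·68 + 3.71·780 = 12669.88.
Real GDP 2019 (at 2011 prices) = 55.04·104 + 41.78·54 + 3.71·488 = 9790.76.
Real growth = 9790.76/12669.88 − 1 = -0.2272.

-22.72%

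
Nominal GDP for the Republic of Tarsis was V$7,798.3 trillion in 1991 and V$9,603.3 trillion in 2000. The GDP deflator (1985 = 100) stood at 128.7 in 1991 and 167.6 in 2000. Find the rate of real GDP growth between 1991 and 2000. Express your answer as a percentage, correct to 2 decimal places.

-5.44%

Deflate each year: 1991 → 7798.3/1.287 = 6059.29; 2000 → 9603.3/1.676 = 5729.89.
So real GDP changed by 5729.89/6059.29 − 1 = -0.0544, i.e. -5.44%.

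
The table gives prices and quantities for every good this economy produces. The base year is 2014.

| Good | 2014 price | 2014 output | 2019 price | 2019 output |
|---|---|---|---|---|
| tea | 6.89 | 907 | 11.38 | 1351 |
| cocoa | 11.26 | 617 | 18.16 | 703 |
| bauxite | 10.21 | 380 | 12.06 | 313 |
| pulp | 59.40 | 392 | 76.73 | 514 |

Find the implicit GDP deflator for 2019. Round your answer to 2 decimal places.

140.04

Nominal GDP 2019 = 11.38·1351 + 18.16·703 + 12.06·313 + 76.73·514 = 71354.86.
Real GDP 2019 (at 2014 prices) = 6.89·1351 + 11.26·703 + 10.21·313 + 59.40·514 = 50951.50.
Deflator = Nominal/Real × 100 = 71354.86/50951.50 × 100 = 140.045.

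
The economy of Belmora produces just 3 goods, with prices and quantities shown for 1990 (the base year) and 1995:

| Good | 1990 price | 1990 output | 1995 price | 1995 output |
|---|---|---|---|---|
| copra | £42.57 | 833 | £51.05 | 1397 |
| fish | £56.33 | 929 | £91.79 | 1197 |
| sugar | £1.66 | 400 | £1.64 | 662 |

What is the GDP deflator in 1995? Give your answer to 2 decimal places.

142.41

Nominal GDP 1995 = 51.05·1397 + 91.79·1197 + 1.64·662 = 182275.16.
Real GDP 1995 (at 1990 prices) = 42.57·1397 + 56.33·1197 + 1.66·662 = 127996.22.
Deflator = Nominal/Real × 100 = 182275.16/127996.22 × 100 = 142.407.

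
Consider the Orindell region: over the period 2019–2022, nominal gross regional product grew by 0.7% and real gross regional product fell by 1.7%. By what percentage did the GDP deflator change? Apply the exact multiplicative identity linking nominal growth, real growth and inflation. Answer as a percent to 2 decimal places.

(1 + g_nom) = (1 + g_real)(1 + π), so π = 1.0070 / 0.9830 − 1 = 0.02442.

2.44%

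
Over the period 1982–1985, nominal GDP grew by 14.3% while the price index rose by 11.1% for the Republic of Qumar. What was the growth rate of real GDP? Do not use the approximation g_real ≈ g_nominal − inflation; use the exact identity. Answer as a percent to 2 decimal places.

2.88%

(1 + g_nom) = (1 + g_real)(1 + π), so g_real = 1.1430 / 1.1110 − 1 = 0.02880.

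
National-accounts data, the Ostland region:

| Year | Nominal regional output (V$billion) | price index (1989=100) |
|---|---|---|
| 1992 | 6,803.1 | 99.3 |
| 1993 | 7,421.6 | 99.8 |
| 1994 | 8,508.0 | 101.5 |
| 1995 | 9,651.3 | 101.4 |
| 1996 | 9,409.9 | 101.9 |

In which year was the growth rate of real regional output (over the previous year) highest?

1995

1993: real = 7421.6/0.998 = 7436.47; growth vs 1992 (6851.06) = 8.54%.
1994: real = 8508.0/1.015 = 8382.27; growth vs 1993 (7436.47) = 12.72%.
1995: real = 9651.3/1.014 = 9518.05; growth vs 1994 (8382.27) = 13.55%.
1996: real = 9409.9/1.019 = 9234.45; growth vs 1995 (9518.05) = -2.98%.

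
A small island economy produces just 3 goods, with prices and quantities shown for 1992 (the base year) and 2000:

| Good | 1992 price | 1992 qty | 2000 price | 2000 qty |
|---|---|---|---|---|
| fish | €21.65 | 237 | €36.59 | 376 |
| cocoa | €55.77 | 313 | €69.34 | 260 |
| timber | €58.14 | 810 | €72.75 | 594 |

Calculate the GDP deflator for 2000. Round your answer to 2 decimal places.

Nominal GDP 2000 = 36.59·376 + 69.34·260 + 72.75·594 = 74999.74.
Real GDP 2000 (at 1992 prices) = 21.65·376 + 55.77·260 + 58.14·594 = 57175.76.
Deflator = Nominal/Real × 100 = 74999.74/57175.76 × 100 = 131.174.

131.17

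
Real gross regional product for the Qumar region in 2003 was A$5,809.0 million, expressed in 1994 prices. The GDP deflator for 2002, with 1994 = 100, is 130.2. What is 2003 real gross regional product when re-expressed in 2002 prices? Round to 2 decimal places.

A$7,563.32 million

Real gross regional product in 2002 prices = Real gross regional product in 1994 prices × (P_2002/P_1994) = 5809.0 × 1.302 = 7563.32.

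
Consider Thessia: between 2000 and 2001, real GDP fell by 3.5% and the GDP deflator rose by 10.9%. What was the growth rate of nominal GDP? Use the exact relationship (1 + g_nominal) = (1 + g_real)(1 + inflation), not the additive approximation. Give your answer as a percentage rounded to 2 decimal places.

7.02%

(1 + g_nom) = (1 + g_real)(1 + π) = 0.9650 × 1.1090 = 1.07019.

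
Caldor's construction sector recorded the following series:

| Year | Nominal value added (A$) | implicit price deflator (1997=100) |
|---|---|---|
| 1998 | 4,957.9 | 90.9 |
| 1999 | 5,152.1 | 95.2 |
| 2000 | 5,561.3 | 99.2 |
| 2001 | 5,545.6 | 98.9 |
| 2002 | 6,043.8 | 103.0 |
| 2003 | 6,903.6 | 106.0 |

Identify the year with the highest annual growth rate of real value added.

2003

1999: real = 5152.1/0.952 = 5411.87; growth vs 1998 (5454.24) = -0.78%.
2000: real = 5561.3/0.992 = 5606.15; growth vs 1999 (5411.87) = 3.59%.
2001: real = 5545.6/0.989 = 5607.28; growth vs 2000 (5606.15) = 0.02%.
2002: real = 6043.8/1.030 = 5867.77; growth vs 2001 (5607.28) = 4.65%.
2003: real = 6903.6/1.060 = 6512.83; growth vs 2002 (5867.77) = 10.99%.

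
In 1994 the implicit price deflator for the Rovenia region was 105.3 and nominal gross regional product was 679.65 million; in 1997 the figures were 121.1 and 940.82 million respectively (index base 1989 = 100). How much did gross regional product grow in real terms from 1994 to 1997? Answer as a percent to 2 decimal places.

20.37%

Deflate each year: 1994 → 679.65/1.053 = 645.44; 1997 → 940.82/1.211 = 776.90.
So real gross regional product changed by 776.90/645.44 − 1 = 0.2037, i.e. 20.37%.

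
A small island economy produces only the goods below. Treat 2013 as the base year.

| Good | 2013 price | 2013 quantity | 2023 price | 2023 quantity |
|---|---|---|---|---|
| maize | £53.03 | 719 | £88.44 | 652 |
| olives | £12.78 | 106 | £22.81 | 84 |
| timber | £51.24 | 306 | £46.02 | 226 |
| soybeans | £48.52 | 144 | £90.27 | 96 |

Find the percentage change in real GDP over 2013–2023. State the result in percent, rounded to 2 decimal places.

Real GDP 2013 = Nominal GDP 2013 = 53.03·719 + 12.78·106 + 51.24·306 + 48.52·144 = 62149.57.
Real GDP 2023 (at 2013 prices) = 53.03·652 + 12.78·84 + 51.24·226 + 48.52·96 = 51887.24.
Real growth = 51887.24/62149.57 − 1 = -0.1651.

-16.51%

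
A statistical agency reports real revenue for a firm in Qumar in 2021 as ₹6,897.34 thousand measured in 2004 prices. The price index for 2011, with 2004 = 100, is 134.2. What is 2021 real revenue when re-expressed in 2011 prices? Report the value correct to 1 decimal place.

Real revenue in 2011 prices = Real revenue in 2004 prices × (P_2011/P_2004) = 6897.34 × 1.342 = 9256.23.

₹9,256.2 thousand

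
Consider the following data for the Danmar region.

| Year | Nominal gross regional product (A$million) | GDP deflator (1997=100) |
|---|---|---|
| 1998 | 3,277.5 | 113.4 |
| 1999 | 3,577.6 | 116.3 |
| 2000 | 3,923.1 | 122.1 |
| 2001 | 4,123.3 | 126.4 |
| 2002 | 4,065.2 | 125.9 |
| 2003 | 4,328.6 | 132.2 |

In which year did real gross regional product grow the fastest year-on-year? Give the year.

1999: real = 3577.6/1.163 = 3076.18; growth vs 1998 (2890.21) = 6.43%.
2000: real = 3923.1/1.221 = 3213.02; growth vs 1999 (3076.18) = 4.45%.
2001: real = 4123.3/1.264 = 3262.10; growth vs 2000 (3213.02) = 1.53%.
2002: real = 4065.2/1.259 = 3228.91; growth vs 2001 (3262.10) = -1.02%.
2003: real = 4328.6/1.322 = 3274.28; growth vs 2002 (3228.91) = 1.41%.

1999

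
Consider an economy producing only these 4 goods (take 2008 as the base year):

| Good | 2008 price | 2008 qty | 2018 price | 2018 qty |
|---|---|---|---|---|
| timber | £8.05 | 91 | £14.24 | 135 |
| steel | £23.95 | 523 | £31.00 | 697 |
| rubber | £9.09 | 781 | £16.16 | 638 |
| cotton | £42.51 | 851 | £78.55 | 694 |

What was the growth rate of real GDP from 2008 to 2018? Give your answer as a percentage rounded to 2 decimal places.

-6.11%

Real GDP 2008 = Nominal GDP 2008 = 8.05·91 + 23.95·523 + 9.09·781 + 42.51·851 = 56533.70.
Real GDP 2018 (at 2008 prices) = 8.05·135 + 23.95·697 + 9.09·638 + 42.51·694 = 53081.26.
Real growth = 53081.26/56533.70 − 1 = -0.0611.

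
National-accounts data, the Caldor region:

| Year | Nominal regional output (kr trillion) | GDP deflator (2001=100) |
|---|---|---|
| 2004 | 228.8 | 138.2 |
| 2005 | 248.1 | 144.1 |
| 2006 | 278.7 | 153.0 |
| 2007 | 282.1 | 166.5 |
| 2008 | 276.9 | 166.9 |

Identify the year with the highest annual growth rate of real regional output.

2006

2005: real = 248.1/1.441 = 172.17; growth vs 2004 (165.56) = 3.99%.
2006: real = 278.7/1.530 = 182.16; growth vs 2005 (172.17) = 5.80%.
2007: real = 282.1/1.665 = 169.43; growth vs 2006 (182.16) = -6.99%.
2008: real = 276.9/1.669 = 165.91; growth vs 2007 (169.43) = -2.08%.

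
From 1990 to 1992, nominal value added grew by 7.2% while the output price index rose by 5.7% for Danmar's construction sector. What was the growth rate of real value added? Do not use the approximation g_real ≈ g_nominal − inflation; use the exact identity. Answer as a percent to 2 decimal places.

1.42%

(1 + g_nom) = (1 + g_real)(1 + π), so g_real = 1.0720 / 1.0570 − 1 = 0.01419.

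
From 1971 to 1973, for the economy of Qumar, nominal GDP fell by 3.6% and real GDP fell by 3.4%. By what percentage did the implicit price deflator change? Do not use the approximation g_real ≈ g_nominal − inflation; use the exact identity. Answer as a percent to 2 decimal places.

-0.21%

(1 + g_nom) = (1 + g_real)(1 + π), so π = 0.9640 / 0.9660 − 1 = -0.00207.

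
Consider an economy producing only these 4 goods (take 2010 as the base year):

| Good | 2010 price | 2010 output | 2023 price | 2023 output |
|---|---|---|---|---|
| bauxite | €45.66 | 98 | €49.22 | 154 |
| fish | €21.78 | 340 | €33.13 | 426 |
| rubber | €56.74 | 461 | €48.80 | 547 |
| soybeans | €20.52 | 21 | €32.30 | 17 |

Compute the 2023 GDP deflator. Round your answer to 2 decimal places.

102.60

Nominal GDP 2023 = 49.22·154 + 33.13·426 + 48.80·547 + 32.30·17 = 48935.96.
Real GDP 2023 (at 2010 prices) = 45.66·154 + 21.78·426 + 56.74·547 + 20.52·17 = 47695.54.
Deflator = Nominal/Real × 100 = 48935.96/47695.54 × 100 = 102.601.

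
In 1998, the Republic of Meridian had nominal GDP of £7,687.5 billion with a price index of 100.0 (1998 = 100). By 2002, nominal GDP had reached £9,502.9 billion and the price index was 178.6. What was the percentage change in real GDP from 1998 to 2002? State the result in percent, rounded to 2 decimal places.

Deflate each year: 1998 → 7687.5/1.000 = 7687.50; 2002 → 9502.9/1.786 = 5320.77.
So real GDP changed by 5320.77/7687.50 − 1 = -0.3079, i.e. -30.79%.

-30.79%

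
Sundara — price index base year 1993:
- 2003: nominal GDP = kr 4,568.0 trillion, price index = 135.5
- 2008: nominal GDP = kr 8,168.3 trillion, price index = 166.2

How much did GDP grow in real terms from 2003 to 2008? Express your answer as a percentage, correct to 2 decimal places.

45.79%

Deflate each year: 2003 → 4568.0/1.355 = 3371.22; 2008 → 8168.3/1.662 = 4914.74.
So real GDP changed by 4914.74/3371.22 − 1 = 0.4579, i.e. 45.79%.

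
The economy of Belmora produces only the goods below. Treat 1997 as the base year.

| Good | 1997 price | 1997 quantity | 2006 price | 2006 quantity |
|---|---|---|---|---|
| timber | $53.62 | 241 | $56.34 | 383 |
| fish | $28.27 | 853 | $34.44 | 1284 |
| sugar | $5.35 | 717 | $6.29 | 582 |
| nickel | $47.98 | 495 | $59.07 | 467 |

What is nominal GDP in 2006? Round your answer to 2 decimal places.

$97045.65

Nominal GDP 2006 = Σ (p_2006 × q_2006) = 56.34·383 + 34.44·1284 + 6.29·582 + 59.07·467 = 97045.65.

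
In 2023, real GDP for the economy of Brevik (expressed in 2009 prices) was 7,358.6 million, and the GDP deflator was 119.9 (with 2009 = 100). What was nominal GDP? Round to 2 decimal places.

Nominal GDP = Real × (GDP deflator/100) = 7358.6 × 1.199 = 8822.96.

8,822.96 million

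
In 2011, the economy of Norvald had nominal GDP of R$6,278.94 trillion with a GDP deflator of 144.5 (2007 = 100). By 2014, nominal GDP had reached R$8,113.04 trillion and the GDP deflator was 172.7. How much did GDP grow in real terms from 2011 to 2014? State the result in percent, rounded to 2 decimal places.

8.11%

Real GDP 2011 = 6278.94 / 1.445 = 4345.29.
Real GDP 2014 = 8113.04 / 1.727 = 4697.76.
Real growth = 4697.76 / 4345.29 − 1 = 0.0811.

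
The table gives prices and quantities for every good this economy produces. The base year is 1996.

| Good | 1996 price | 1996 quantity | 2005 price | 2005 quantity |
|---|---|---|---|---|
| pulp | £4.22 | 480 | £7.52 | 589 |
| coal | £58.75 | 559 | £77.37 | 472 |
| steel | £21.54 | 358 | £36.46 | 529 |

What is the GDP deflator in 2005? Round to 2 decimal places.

144.76

Nominal GDP 2005 = 7.52·589 + 77.37·472 + 36.46·529 = 60235.26.
Real GDP 2005 (at 1996 prices) = 4.22·589 + 58.75·472 + 21.54·529 = 41610.24.
Deflator = Nominal/Real × 100 = 60235.26/41610.24 × 100 = 144.761.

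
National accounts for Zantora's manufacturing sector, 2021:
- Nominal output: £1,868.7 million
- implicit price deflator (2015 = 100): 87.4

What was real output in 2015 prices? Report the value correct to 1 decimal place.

Real output = Nominal / (implicit price deflator/100) = 1868.7 / 0.874 = 2138.10.

£2,138.1 million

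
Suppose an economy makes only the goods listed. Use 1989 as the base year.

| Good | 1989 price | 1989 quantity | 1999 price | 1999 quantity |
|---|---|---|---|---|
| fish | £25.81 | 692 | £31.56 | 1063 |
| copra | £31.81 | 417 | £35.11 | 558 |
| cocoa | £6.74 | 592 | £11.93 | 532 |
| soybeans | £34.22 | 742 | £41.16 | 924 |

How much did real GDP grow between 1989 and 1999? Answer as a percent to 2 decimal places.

32.86%

Real GDP 1989 = Nominal GDP 1989 = 25.81·692 + 31.81·417 + 6.74·592 + 34.22·742 = 60506.61.
Real GDP 1999 (at 1989 prices) = 25.81·1063 + 31.81·558 + 6.74·532 + 34.22·924 = 80390.97.
Real growth = 80390.97/60506.61 − 1 = 0.3286.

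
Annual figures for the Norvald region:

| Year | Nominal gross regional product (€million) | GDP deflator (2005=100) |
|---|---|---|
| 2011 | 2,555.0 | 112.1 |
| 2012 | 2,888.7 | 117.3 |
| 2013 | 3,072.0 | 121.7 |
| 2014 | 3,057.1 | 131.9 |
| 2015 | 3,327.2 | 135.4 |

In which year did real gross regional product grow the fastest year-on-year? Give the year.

2012: real = 2888.7/1.173 = 2462.66; growth vs 2011 (2279.21) = 8.05%.
2013: real = 3072.0/1.217 = 2524.24; growth vs 2012 (2462.66) = 2.50%.
2014: real = 3057.1/1.319 = 2317.74; growth vs 2013 (2524.24) = -8.18%.
2015: real = 3327.2/1.354 = 2457.31; growth vs 2014 (2317.74) = 6.02%.

2012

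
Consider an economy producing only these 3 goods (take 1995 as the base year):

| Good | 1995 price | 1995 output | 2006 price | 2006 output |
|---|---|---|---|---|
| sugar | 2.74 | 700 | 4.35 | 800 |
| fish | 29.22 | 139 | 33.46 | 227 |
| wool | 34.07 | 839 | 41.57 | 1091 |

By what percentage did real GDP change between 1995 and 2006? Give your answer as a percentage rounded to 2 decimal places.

33.07%

Real GDP 1995 = Nominal GDP 1995 = 2.74·700 + 29.22·139 + 34.07·839 = 34564.31.
Real GDP 2006 (at 1995 prices) = 2.74·800 + 29.22·227 + 34.07·1091 = 45995.31.
Real growth = 45995.31/34564.31 − 1 = 0.3307.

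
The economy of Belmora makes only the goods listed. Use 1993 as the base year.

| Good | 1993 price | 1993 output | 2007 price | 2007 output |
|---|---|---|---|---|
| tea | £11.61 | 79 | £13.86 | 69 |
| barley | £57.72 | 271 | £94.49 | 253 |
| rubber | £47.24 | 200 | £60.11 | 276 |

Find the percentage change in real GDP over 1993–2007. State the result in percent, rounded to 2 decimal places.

Real GDP 1993 = Nominal GDP 1993 = 11.61·79 + 57.72·271 + 47.24·200 = 26007.31.
Real GDP 2007 (at 1993 prices) = 11.61·69 + 57.72·253 + 47.24·276 = 28442.49.
Real growth = 28442.49/26007.31 − 1 = 0.0936.

9.36%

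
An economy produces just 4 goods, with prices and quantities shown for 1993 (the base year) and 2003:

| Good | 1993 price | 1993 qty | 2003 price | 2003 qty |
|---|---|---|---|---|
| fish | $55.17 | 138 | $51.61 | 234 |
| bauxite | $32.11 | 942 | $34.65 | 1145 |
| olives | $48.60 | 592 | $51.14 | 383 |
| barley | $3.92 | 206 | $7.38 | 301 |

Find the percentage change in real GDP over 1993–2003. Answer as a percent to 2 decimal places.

Real GDP 1993 = Nominal GDP 1993 = 55.17·138 + 32.11·942 + 48.60·592 + 3.92·206 = 67439.80.
Real GDP 2003 (at 1993 prices) = 55.17·234 + 32.11·1145 + 48.60·383 + 3.92·301 = 69469.45.
Real growth = 69469.45/67439.80 − 1 = 0.0301.

3.01%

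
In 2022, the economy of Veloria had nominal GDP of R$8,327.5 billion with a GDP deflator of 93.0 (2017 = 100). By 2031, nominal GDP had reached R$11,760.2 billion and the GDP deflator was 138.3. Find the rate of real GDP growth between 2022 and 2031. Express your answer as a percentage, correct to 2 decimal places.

-5.04%

Deflate each year: 2022 → 8327.5/0.930 = 8954.30; 2031 → 11760.2/1.383 = 8503.40.
So real GDP changed by 8503.40/8954.30 − 1 = -0.0504, i.e. -5.04%.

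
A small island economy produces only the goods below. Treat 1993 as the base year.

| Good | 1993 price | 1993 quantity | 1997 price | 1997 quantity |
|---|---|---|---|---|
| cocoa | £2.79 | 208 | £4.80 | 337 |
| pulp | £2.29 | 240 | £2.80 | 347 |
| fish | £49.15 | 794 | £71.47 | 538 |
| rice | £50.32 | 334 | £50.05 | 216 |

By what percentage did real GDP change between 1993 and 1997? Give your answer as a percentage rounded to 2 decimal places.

Real GDP 1993 = Nominal GDP 1993 = 2.79·208 + 2.29·240 + 49.15·794 + 50.32·334 = 56961.90.
Real GDP 1997 (at 1993 prices) = 2.79·337 + 2.29·347 + 49.15·538 + 50.32·216 = 39046.68.
Real growth = 39046.68/56961.90 − 1 = -0.3145.

-31.45%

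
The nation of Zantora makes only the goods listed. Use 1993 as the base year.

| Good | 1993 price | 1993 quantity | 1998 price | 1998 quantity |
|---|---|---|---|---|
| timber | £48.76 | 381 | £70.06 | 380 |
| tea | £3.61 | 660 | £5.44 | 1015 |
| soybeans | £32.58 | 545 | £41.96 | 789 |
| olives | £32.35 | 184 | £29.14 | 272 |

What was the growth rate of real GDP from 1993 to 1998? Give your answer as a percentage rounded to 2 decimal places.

Real GDP 1993 = Nominal GDP 1993 = 48.76·381 + 3.61·660 + 32.58·545 + 32.35·184 = 44668.66.
Real GDP 1998 (at 1993 prices) = 48.76·380 + 3.61·1015 + 32.58·789 + 32.35·272 = 56697.77.
Real growth = 56697.77/44668.66 − 1 = 0.2693.

26.93%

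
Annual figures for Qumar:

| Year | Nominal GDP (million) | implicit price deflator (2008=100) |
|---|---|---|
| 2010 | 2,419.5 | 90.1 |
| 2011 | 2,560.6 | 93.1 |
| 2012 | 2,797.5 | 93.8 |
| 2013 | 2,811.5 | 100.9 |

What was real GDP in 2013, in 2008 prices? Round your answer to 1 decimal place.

2,786.4 million

Real GDP 2013 = 2811.5 / 1.009 = 2786.42.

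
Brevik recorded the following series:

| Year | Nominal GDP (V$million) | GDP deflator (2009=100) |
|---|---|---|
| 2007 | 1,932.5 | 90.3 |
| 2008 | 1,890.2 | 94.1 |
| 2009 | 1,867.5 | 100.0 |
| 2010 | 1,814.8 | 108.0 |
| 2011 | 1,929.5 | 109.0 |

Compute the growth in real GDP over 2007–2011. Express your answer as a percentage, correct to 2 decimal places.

Real GDP 2007 = 1932.5/0.903 = 2140.09.
Real GDP 2011 = 1929.5/1.090 = 1770.18.
Change = 1770.18/2140.09 − 1 = -0.1728.

-17.28%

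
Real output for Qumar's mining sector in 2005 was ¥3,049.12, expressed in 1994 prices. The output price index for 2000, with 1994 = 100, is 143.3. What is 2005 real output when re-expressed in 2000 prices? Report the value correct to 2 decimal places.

Real output in 2000 prices = Real output in 1994 prices × (P_2000/P_1994) = 3049.12 × 1.433 = 4369.39.

¥4,369.39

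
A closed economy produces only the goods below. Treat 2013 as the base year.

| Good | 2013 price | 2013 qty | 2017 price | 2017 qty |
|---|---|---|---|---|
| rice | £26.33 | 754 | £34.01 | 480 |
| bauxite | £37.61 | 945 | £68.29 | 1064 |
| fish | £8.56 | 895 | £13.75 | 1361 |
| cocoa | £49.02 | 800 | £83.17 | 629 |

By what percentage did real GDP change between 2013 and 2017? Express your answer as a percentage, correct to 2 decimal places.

-6.97%

Real GDP 2013 = Nominal GDP 2013 = 26.33·754 + 37.61·945 + 8.56·895 + 49.02·800 = 102271.47.
Real GDP 2017 (at 2013 prices) = 26.33·480 + 37.61·1064 + 8.56·1361 + 49.02·629 = 95139.18.
Real growth = 95139.18/102271.47 − 1 = -0.0697.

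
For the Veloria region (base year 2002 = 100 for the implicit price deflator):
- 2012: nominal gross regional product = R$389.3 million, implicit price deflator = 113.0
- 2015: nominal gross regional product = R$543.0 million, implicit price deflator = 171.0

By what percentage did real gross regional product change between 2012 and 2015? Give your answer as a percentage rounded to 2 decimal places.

-7.83%

Real gross regional product 2012 = 389.3 / 1.130 = 344.51.
Real gross regional product 2015 = 543.0 / 1.710 = 317.54.
Real growth = 317.54 / 344.51 − 1 = -0.0783.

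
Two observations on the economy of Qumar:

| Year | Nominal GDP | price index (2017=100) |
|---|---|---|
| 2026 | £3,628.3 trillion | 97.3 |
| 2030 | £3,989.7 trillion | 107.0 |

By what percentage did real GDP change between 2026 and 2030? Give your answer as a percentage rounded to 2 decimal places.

Real GDP 2026 = 3628.3 / 0.973 = 3728.98.
Real GDP 2030 = 3989.7 / 1.070 = 3728.69.
Real growth = 3728.69 / 3728.98 − 1 = -0.0001.

-0.01%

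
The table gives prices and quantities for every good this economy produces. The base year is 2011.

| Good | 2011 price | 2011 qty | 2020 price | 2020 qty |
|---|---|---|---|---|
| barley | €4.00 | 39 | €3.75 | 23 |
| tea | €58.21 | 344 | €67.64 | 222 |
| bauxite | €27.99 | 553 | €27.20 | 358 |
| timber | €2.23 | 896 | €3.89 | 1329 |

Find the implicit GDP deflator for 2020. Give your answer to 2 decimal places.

115.43

Nominal GDP 2020 = 3.75·23 + 67.64·222 + 27.20·358 + 3.89·1329 = 30009.74.
Real GDP 2020 (at 2011 prices) = 4.00·23 + 58.21·222 + 27.99·358 + 2.23·1329 = 25998.71.
Deflator = Nominal/Real × 100 = 30009.74/25998.71 × 100 = 115.428.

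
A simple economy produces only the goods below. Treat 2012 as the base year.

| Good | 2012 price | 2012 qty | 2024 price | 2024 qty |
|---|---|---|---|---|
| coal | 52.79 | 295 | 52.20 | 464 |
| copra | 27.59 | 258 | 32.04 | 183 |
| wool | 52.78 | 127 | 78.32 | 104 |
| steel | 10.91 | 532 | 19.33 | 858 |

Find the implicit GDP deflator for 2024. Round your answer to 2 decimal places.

Nominal GDP 2024 = 52.20·464 + 32.04·183 + 78.32·104 + 19.33·858 = 54814.54.
Real GDP 2024 (at 2012 prices) = 52.79·464 + 27.59·183 + 52.78·104 + 10.91·858 = 44393.43.
Deflator = Nominal/Real × 100 = 54814.54/44393.43 × 100 = 123.474.

123.47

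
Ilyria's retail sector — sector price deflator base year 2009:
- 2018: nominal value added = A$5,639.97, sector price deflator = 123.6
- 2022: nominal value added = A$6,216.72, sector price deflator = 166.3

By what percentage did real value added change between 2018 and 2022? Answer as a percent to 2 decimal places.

-18.08%

Deflate each year: 2018 → 5639.97/1.236 = 4563.08; 2022 → 6216.72/1.663 = 3738.26.
So real value added changed by 3738.26/4563.08 − 1 = -0.1808, i.e. -18.08%.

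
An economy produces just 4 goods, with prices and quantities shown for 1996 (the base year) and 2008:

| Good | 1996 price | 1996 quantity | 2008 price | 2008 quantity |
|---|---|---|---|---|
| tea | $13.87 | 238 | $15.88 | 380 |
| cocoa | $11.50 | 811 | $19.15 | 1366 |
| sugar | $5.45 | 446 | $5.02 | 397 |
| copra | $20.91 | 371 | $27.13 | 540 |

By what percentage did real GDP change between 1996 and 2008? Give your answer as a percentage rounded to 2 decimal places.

50.92%

Real GDP 1996 = Nominal GDP 1996 = 13.87·238 + 11.50·811 + 5.45·446 + 20.91·371 = 22815.87.
Real GDP 2008 (at 1996 prices) = 13.87·380 + 11.50·1366 + 5.45·397 + 20.91·540 = 34434.65.
Real growth = 34434.65/22815.87 − 1 = 0.5092.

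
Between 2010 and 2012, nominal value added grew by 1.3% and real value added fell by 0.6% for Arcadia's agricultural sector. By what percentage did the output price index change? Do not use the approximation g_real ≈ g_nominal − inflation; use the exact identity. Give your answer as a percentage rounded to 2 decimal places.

1.91%

(1 + g_nom) = (1 + g_real)(1 + π), so π = 1.0130 / 0.9940 − 1 = 0.01911.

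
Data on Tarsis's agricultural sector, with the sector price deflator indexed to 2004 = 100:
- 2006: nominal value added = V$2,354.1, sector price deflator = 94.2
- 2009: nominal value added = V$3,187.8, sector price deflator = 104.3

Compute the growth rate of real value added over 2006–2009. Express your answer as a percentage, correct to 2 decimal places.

22.30%

Deflate each year: 2006 → 2354.1/0.942 = 2499.04; 2009 → 3187.8/1.043 = 3056.38.
So real value added changed by 3056.38/2499.04 − 1 = 0.2230, i.e. 22.30%.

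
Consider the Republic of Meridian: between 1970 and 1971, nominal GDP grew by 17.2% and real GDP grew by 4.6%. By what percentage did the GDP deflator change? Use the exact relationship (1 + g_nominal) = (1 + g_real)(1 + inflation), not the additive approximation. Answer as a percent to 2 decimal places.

(1 + g_nom) = (1 + g_real)(1 + π), so π = 1.1720 / 1.0460 − 1 = 0.12046.

12.05%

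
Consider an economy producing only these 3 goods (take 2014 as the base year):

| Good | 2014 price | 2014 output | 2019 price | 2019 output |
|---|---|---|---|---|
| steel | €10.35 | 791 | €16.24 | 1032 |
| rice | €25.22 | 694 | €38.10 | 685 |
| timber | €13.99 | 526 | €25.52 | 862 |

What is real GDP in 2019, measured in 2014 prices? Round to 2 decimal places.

Real GDP 2019 = Σ (p_2014 × q_2019) = 10.35·1032 + 25.22·685 + 13.99·862 = 40016.28.

€40016.28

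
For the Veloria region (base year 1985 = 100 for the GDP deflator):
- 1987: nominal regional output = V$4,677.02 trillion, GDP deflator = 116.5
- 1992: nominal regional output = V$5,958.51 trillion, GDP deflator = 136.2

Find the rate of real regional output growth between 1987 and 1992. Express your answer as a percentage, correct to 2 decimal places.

8.97%

Real regional output 1987 = 4677.02 / 1.165 = 4014.61.
Real regional output 1992 = 5958.51 / 1.362 = 4374.82.
Real growth = 4374.82 / 4014.61 − 1 = 0.0897.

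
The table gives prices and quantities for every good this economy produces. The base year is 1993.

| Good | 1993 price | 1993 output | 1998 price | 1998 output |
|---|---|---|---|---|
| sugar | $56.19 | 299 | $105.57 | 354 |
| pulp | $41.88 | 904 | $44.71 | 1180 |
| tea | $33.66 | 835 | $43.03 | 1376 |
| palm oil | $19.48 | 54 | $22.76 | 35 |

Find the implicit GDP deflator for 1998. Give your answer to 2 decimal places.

Nominal GDP 1998 = 105.57·354 + 44.71·1180 + 43.03·1376 + 22.76·35 = 150135.46.
Real GDP 1998 (at 1993 prices) = 56.19·354 + 41.88·1180 + 33.66·1376 + 19.48·35 = 116307.62.
Deflator = Nominal/Real × 100 = 150135.46/116307.62 × 100 = 129.085.

129.08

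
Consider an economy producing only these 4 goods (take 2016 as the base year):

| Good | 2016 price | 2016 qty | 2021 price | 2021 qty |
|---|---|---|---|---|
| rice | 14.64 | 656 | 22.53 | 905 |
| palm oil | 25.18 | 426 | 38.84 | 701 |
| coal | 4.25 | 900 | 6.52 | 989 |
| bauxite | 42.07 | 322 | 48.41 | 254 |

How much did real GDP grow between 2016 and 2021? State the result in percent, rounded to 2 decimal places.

21.45%

Real GDP 2016 = Nominal GDP 2016 = 14.64·656 + 25.18·426 + 4.25·900 + 42.07·322 = 37702.06.
Real GDP 2021 (at 2016 prices) = 14.64·905 + 25.18·701 + 4.25·989 + 42.07·254 = 45789.41.
Real growth = 45789.41/37702.06 − 1 = 0.2145.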